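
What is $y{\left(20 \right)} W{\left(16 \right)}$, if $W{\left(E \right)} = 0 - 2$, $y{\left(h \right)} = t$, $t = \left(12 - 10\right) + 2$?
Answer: $-8$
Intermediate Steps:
$t = 4$ ($t = 2 + 2 = 4$)
$y{\left(h \right)} = 4$
$W{\left(E \right)} = -2$ ($W{\left(E \right)} = 0 - 2 = -2$)
$y{\left(20 \right)} W{\left(16 \right)} = 4 \left(-2\right) = -8$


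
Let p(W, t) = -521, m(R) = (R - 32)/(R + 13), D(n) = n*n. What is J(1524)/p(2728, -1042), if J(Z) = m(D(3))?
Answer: 23/11462 ≈ 0.0020066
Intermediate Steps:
D(n) = n²
m(R) = (-32 + R)/(13 + R)
J(Z) = -23/22 (J(Z) = (-32 + 3²)/(13 + 3²) = (-32 + 9)/(13 + 9) = -23/22)
J(1524)/p(2728, -1042) = -23/22/(-521) = -23/22*(-1/521) = 23/11462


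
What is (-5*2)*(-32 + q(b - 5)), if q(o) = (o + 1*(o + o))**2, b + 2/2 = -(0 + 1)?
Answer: -4090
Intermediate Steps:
b = -2 (b = -1 - (0 + 1) = -1 - 1*1 = -1 - 1 = -2)
q(o) = 9*o**2 (q(o) = (o + 1*(2*o))**2 = (o + 2*o)**2 = (3*o)**2 = 9*o**2)
(-5*2)*(-32 + q(b - 5)) = (-5*2)*(-32 + 9*(-2 - 5)**2) = -10*(-32 + 9*(-7)**2) = -10*(-32 + 9*49) = -10*(-32 + 441) = -10*409 = -4090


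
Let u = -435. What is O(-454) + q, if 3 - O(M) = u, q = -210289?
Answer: -209851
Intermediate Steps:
O(M) = 438 (O(M) = 3 - 1*(-435) = 3 + 435 = 438)
O(-454) + q = 438 - 210289 = -209851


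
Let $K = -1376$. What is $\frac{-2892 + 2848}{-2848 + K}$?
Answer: $\frac{1}{96} \approx 0.010417$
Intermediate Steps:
$\frac{-2892 + 2848}{-2848 + K} = \frac{-2892 + 2848}{-2848 - 1376} = - \frac{44}{-4224} = \left(-44\right) \left(- \frac{1}{4224}\right) = \frac{1}{96}$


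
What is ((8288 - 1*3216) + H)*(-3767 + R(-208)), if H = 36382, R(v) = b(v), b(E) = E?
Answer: -164779650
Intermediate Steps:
R(v) = v
((8288 - 1*3216) + H)*(-3767 + R(-208)) = ((8288 - 1*3216) + 36382)*(-3767 - 208) = ((8288 - 3216) + 36382)*(-3975) = (5072 + 36382)*(-3975) = 41454*(-3975) = -164779650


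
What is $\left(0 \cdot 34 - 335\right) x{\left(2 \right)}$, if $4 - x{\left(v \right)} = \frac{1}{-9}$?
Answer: $- \frac{12395}{9} \approx -1377.2$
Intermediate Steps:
$x{\left(v \right)} = \frac{37}{9}$ ($x{\left(v \right)} = 4 - \frac{1}{-9} = 4 - - \frac{1}{9} = 4 + \frac{1}{9} = \frac{37}{9}$)
$\left(0 \cdot 34 - 335\right) x{\left(2 \right)} = \left(0 \cdot 34 - 335\right) \frac{37}{9} = \left(0 - 335\right) \frac{37}{9} = \left(-335\right) \frac{37}{9} = - \frac{12395}{9}$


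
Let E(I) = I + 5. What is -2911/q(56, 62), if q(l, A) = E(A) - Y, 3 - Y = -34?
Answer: -2911/30 ≈ -97.033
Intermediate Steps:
E(I) = 5 + I
Y = 37 (Y = 3 - 1*(-34) = 3 + 34 = 37)
q(l, A) = -32 + A (q(l, A) = (5 + A) - 1*37 = (5 + A) - 37 = -32 + A)
-2911/q(56, 62) = -2911/(-32 + 62) = -2911/30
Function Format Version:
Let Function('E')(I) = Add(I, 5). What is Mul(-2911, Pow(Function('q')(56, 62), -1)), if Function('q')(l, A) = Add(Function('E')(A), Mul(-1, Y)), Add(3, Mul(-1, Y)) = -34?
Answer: Rational(-2911, 30) ≈ -97.033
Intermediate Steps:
Function('E')(I) = Add(5, I)
Y = 37 (Y = Add(3, Mul(-1, -34)) = Add(3, 34) = 37)
Function('q')(l, A) = Add(-32, A) (Function('q')(l, A) = Add(Add(5, A), Mul(-1, 37)) = Add(Add(5, A), -37) = Add(-32, A))
Mul(-2911, Pow(Function('q')(56, 62), -1)) = Mul(-2911, Pow(Add(-32, 62), -1)) = Mul(-2911, Pow(30, -1)) = Mul(-2911, Rational(1, 30)) = Rational(-2911, 30)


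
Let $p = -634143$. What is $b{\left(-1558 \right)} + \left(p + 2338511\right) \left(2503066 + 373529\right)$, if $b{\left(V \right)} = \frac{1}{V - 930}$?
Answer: $\frac{12198107849796479}{2488} \approx 4.9028 \cdot 10^{12}$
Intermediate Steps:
$b{\left(V \right)} = \frac{1}{-930 + V}$
$b{\left(-1558 \right)} + \left(p + 2338511\right) \left(2503066 + 373529\right) = \frac{1}{-930 - 1558} + \left(-634143 + 2338511\right) \left(2503066 + 373529\right) = \frac{1}{-2488} + 1704368 \cdot 2876595 = - \frac{1}{2488} + 4902776466960 = \frac{12198107849796479}{2488}$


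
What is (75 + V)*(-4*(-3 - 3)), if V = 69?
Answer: 3456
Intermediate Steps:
(75 + V)*(-4*(-3 - 3)) = (75 + 69)*(-4*(-3 - 3)) = 144*(-4*(-6)) = 144*24 = 3456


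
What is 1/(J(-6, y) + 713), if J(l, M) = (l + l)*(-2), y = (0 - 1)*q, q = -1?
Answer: 1/737 ≈ 0.0013569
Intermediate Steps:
y = 1 (y = (0 - 1)*(-1) = -1*(-1) = 1)
J(l, M) = -4*l (J(l, M) = (2*l)*(-2) = -4*l)
1/(J(-6, y) + 713) = 1/(-4*(-6) + 713) = 1/(24 + 713) = 1/737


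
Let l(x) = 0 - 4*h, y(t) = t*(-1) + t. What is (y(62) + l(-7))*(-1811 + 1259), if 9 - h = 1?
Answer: 17664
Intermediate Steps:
y(t) = 0 (y(t) = -t + t = 0)
h = 8 (h = 9 - 1*1 = 9 - 1 = 8)
l(x) = -32 (l(x) = 0 - 4*8 = 0 - 32 = -32)
(y(62) + l(-7))*(-1811 + 1259) = (0 - 32)*(-1811 + 1259) = -32*(-552) = 17664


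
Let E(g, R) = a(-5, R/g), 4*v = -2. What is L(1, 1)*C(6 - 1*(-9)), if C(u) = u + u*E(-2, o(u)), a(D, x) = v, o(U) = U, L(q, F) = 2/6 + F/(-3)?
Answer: 0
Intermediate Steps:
v = -1/2 (v = (1/4)*(-2) = -1/2 ≈ -0.50000)
L(q, F) = 1/3 - F/3 (L(q, F) = 2*(1/6) + F*(-1/3) = 1/3 - F/3)
a(D, x) = -1/2
E(g, R) = -1/2
C(u) = u/2 (C(u) = u + u*(-1/2) = u - u/2 = u/2)
L(1, 1)*C(6 - 1*(-9)) = (1/3 - 1/3*1)*((6 - 1*(-9))/2) = (1/3 - 1/3)*((6 + 9)/2) = 0*((1/2)*15) = 0*(15/2) = 0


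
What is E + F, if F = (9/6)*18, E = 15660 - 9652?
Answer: 6035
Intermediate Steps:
E = 6008
F = 27 (F = ((⅙)*9)*18 = (3/2)*18 = 27)
E + F = 6008 + 27 = 6035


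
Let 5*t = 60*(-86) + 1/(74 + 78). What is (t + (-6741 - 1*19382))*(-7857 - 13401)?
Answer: 219359165571/380 ≈ 5.7726e+8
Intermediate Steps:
t = -784319/760 (t = (60*(-86) + 1/(74 + 78))/5 = (-5160 + 1/152)/5 = (⅕)*(-784319/152) = -784319/760 ≈ -1032.0)
(t + (-6741 - 1*19382))*(-7857 - 13401) = (-784319/760 + (-6741 - 1*19382))*(-7857 - 13401) = (-784319/760 + (-6741 - 19382))*(-21258) = (-784319/760 - 26123)*(-21258) = -20637799/760*(-21258) = 219359165571/380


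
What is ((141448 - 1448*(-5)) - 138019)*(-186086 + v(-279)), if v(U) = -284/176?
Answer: -87356224995/44 ≈ -1.9854e+9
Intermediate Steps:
v(U) = -71/44 (v(U) = -284*1/176 = -71/44)
((141448 - 1448*(-5)) - 138019)*(-186086 + v(-279)) = ((141448 - 1448*(-5)) - 138019)*(-186086 - 71/44) = ((141448 - 1*(-7240)) - 138019)*(-8187855/44) = ((141448 + 7240) - 138019)*(-8187855/44) = (148688 - 138019)*(-8187855/44) = 10669*(-8187855/44) = -87356224995/44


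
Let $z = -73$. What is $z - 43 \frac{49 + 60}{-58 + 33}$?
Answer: $\frac{2862}{25} \approx 114.48$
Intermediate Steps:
$z - 43 \frac{49 + 60}{-58 + 33} = -73 - 43 \frac{49 + 60}{-58 + 33} = -73 - 43 \frac{109}{-25} = -73 - 43 \cdot 109 \left(- \frac{1}{25}\right) = -73 - - \frac{4687}{25} = -73 + \frac{4687}{25} = \frac{2862}{25}$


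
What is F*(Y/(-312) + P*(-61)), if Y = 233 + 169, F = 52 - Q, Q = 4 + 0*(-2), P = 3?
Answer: -114996/13 ≈ -8845.8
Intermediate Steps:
Q = 4 (Q = 4 + 0 = 4)
F = 48 (F = 52 - 1*4 = 52 - 4 = 48)
Y = 402
F*(Y/(-312) + P*(-61)) = 48*(402/(-312) + 3*(-61)) = 48*(402*(-1/312) - 183) = 48*(-67/52 - 183) = 48*(-9583/52) = -114996/13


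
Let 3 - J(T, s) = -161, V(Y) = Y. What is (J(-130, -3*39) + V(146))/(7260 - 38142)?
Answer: -155/15441 ≈ -0.010038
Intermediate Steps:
J(T, s) = 164 (J(T, s) = 3 - 1*(-161) = 3 + 161 = 164)
(J(-130, -3*39) + V(146))/(7260 - 38142) = (164 + 146)/(7260 - 38142) = 310/(-30882) = 310*(-1/30882) = -155/15441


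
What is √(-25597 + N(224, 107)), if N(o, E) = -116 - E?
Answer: 2*I*√6455 ≈ 160.69*I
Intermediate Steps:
√(-25597 + N(224, 107)) = √(-25597 + (-116 - 1*107)) = √(-25597 + (-116 - 107)) = √(-25597 - 223) = √(-25820) = 2*I*√6455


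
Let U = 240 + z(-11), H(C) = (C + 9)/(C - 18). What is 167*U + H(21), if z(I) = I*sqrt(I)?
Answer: 40090 - 1837*I*sqrt(11) ≈ 40090.0 - 6092.6*I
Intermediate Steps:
H(C) = (9 + C)/(-18 + C)
z(I) = I**(3/2)
U = 240 - 11*I*sqrt(11) (U = 240 + (-11)**(3/2) = 240 - 11*I*sqrt(11) ≈ 240.0 - 36.483*I)
167*U + H(21) = 167*(240 - 11*I*sqrt(11)) + (9 + 21)/(-18 + 21) = (40080 - 1837*I*sqrt(11)) + 30/3 = (40080 - 1837*I*sqrt(11)) + (1/3)*30 = (40080 - 1837*I*sqrt(11)) + 10 = 40090 - 1837*I*sqrt(11)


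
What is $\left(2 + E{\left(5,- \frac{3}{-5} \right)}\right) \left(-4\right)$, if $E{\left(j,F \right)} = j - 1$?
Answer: $-24$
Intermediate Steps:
$E{\left(j,F \right)} = -1 + j$
$\left(2 + E{\left(5,- \frac{3}{-5} \right)}\right) \left(-4\right) = \left(2 + \left(-1 + 5\right)\right) \left(-4\right) = \left(2 + 4\right) \left(-4\right) = 6 \left(-4\right) = -24$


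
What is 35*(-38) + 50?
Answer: -1280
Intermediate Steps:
35*(-38) + 50 = -1330 + 50 = -1280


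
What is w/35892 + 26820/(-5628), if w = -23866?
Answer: -45705887/8416674 ≈ -5.4304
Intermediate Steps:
w/35892 + 26820/(-5628) = -23866/35892 + 26820/(-5628) = -23866*1/35892 + 26820*(-1/5628) = -11933/17946 - 2235/469 = -45705887/8416674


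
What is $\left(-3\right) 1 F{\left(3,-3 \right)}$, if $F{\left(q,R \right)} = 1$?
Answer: $-3$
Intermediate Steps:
$\left(-3\right) 1 F{\left(3,-3 \right)} = \left(-3\right) 1 \cdot 1 = \left(-3\right) 1 = -3$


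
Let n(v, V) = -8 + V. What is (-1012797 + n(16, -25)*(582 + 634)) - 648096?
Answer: -1701021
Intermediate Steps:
(-1012797 + n(16, -25)*(582 + 634)) - 648096 = (-1012797 + (-8 - 25)*(582 + 634)) - 648096 = (-1012797 - 33*1216) - 648096 = (-1012797 - 40128) - 648096 = -1052925 - 648096 = -1701021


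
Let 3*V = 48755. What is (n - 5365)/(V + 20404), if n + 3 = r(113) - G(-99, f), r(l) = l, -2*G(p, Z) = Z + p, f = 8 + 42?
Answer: -31677/219934 ≈ -0.14403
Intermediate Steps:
f = 50
V = 48755/3 (V = (1/3)*48755 = 48755/3 ≈ 16252.)
G(p, Z) = -Z/2 - p/2 (G(p, Z) = -(Z + p)/2 = -Z/2 - p/2)
n = 171/2 (n = -3 + (113 - (-1/2*50 - 1/2*(-99))) = -3 + (113 - (-25 + 99/2)) = -3 + (113 - 1*49/2) = -3 + (113 - 49/2) = -3 + 177/2 = 171/2 ≈ 85.500)
(n - 5365)/(V + 20404) = (171/2 - 5365)/(48755/3 + 20404) = -10559/(2*109967/3) = -10559/2*3/109967 = -31677/219934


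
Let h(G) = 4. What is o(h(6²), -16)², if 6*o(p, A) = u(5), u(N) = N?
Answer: 25/36 ≈ 0.69444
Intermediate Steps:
o(p, A) = ⅚ (o(p, A) = (⅙)*5 = ⅚)
o(h(6²), -16)² = (⅚)² = 25/36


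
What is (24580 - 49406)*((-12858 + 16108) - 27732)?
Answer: 607790132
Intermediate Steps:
(24580 - 49406)*((-12858 + 16108) - 27732) = -24826*(3250 - 27732) = -24826*(-24482) = 607790132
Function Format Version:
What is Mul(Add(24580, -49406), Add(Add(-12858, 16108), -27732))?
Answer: 607790132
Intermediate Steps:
Mul(Add(24580, -49406), Add(Add(-12858, 16108), -27732)) = Mul(-24826, Add(3250, -27732)) = Mul(-24826, -24482) = 607790132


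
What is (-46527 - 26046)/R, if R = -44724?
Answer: 24191/14908 ≈ 1.6227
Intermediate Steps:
(-46527 - 26046)/R = (-46527 - 26046)/(-44724) = -72573*(-1/44724) = 24191/14908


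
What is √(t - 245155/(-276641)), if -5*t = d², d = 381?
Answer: I*√55544337436135330/1383205 ≈ 170.39*I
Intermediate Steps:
t = -145161/5 (t = -⅕*381² = -⅕*145161 = -145161/5 ≈ -29032.)
√(t - 245155/(-276641)) = √(-145161/5 - 245155/(-276641)) = √(-145161/5 - 245155*(-1/276641)) = √(-145161/5 + 245155/276641) = √(-40156258426/1383205) = I*√55544337436135330/1383205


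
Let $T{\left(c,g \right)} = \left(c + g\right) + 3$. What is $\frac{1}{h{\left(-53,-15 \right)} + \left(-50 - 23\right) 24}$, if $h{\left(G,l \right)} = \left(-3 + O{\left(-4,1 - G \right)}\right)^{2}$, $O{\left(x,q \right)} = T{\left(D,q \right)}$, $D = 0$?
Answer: $\frac{1}{1164} \approx 0.00085911$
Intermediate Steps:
$T{\left(c,g \right)} = 3 + c + g$
$O{\left(x,q \right)} = 3 + q$ ($O{\left(x,q \right)} = 3 + 0 + q = 3 + q$)
$h{\left(G,l \right)} = \left(1 - G\right)^{2}$ ($h{\left(G,l \right)} = \left(-3 + \left(3 - \left(-1 + G\right)\right)\right)^{2} = \left(-3 - \left(-4 + G\right)\right)^{2} = \left(1 - G\right)^{2}$)
$\frac{1}{h{\left(-53,-15 \right)} + \left(-50 - 23\right) 24} = \frac{1}{\left(-1 - 53\right)^{2} + \left(-50 - 23\right) 24} = \frac{1}{\left(-54\right)^{2} - 1752} = \frac{1}{2916 - 1752} = \frac{1}{1164}$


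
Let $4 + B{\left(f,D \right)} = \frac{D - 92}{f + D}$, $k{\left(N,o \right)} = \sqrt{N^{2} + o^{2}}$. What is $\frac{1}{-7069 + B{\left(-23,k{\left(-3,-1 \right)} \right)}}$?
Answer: $- \frac{1222927}{8644800243} - \frac{23 \sqrt{10}}{8644800243} \approx -0.00014147$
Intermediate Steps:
$B{\left(f,D \right)} = -4 + \frac{-92 + D}{D + f}$ ($B{\left(f,D \right)} = -4 + \frac{D - 92}{f + D} = -4 + \frac{-92 + D}{D + f}$)
$\frac{1}{-7069 + B{\left(-23,k{\left(-3,-1 \right)} \right)}} = \frac{1}{-7069 + \frac{-92 - -92 - 3 \sqrt{\left(-3\right)^{2} + \left(-1\right)^{2}}}{\sqrt{\left(-3\right)^{2} + \left(-1\right)^{2}} - 23}} = \frac{1}{-7069 + \frac{-92 + 92 - 3 \sqrt{9 + 1}}{\sqrt{9 + 1} - 23}} = \frac{1}{-7069 + \frac{-92 + 92 - 3 \sqrt{10}}{\sqrt{10} - 23}} = \frac{1}{-7069 + \frac{\left(-3\right) \sqrt{10}}{-23 + \sqrt{10}}} = \frac{1}{-7069 - \frac{3 \sqrt{10}}{-23 + \sqrt{10}}}$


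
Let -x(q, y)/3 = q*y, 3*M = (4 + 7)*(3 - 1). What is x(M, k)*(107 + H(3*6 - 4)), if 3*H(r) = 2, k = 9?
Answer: -21318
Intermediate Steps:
M = 22/3 (M = ((4 + 7)*(3 - 1))/3 = (11*2)/3 = (⅓)*22 = 22/3 ≈ 7.3333)
x(q, y) = -3*q*y
H(r) = ⅔ (H(r) = (⅓)*2 = ⅔)
x(M, k)*(107 + H(3*6 - 4)) = (-3*22/3*9)*(107 + ⅔) = -198*323/3 = -21318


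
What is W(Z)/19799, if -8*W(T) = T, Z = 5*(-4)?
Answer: 5/39598 ≈ 0.00012627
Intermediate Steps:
Z = -20
W(T) = -T/8
W(Z)/19799 = -⅛*(-20)/19799 = (5/2)*(1/19799) = 5/39598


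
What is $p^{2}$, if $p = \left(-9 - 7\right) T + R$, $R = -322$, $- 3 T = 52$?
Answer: $\frac{17956}{9} \approx 1995.1$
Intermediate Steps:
$T = - \frac{52}{3}$ ($T = \left(- \frac{1}{3}\right) 52 = - \frac{52}{3} \approx -17.333$)
$p = - \frac{134}{3}$ ($p = \left(-9 - 7\right) \left(- \frac{52}{3}\right) - 322 = \left(-16\right) \left(- \frac{52}{3}\right) - 322 = \frac{832}{3} - 322 = - \frac{134}{3} \approx -44.667$)
$p^{2} = \left(- \frac{134}{3}\right)^{2} = \frac{17956}{9}$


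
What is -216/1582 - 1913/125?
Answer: -1526683/98875 ≈ -15.441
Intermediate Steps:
-216/1582 - 1913/125 = -216*1/1582 - 1913*1/125 = -108/791 - 1913/125 = -1526683/98875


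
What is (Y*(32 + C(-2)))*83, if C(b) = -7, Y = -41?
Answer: -85075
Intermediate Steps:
(Y*(32 + C(-2)))*83 = -41*(32 - 7)*83 = -41*25*83 = -1025*83 = -85075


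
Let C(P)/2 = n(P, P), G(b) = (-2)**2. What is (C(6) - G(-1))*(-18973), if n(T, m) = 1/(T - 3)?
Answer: 189730/3 ≈ 63243.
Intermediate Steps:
G(b) = 4
n(T, m) = 1/(-3 + T)
C(P) = 2/(-3 + P)
(C(6) - G(-1))*(-18973) = (2/(-3 + 6) - 1*4)*(-18973) = (2/3 - 4)*(-18973) = -10/3*(-18973) = 189730/3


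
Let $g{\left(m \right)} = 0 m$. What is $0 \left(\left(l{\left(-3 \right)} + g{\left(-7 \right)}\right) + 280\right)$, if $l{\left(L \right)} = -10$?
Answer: $0$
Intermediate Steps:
$g{\left(m \right)} = 0$
$0 \left(\left(l{\left(-3 \right)} + g{\left(-7 \right)}\right) + 280\right) = 0 \left(\left(-10 + 0\right) + 280\right) = 0 \left(-10 + 280\right) = 0 \cdot 270 = 0$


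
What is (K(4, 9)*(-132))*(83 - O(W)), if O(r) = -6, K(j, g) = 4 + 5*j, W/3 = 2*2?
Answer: -281952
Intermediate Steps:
W = 12 (W = 3*(2*2) = 3*4 = 12)
(K(4, 9)*(-132))*(83 - O(W)) = ((4 + 5*4)*(-132))*(83 - 1*(-6)) = ((4 + 20)*(-132))*(83 + 6) = (24*(-132))*89 = -3168*89 = -281952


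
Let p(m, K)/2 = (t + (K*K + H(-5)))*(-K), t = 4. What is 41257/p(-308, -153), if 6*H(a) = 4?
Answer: 41257/7164582 ≈ 0.0057585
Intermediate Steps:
H(a) = 2/3 (H(a) = (1/6)*4 = 2/3)
p(m, K) = -2*K*(14/3 + K**2) (p(m, K) = 2*((4 + (K*K + 2/3))*(-K)) = 2*((4 + (K**2 + 2/3))*(-K)) = 2*((4 + (2/3 + K**2))*(-K)) = 2*((14/3 + K**2)*(-K)) = 2*(-K*(14/3 + K**2)) = -2*K*(14/3 + K**2))
41257/p(-308, -153) = 41257/((-2*(-153)*(14/3 + (-153)**2))) = 41257/((-2*(-153)*(14/3 + 23409))) = 41257/((-2*(-153)*70241/3)) = 41257/7164582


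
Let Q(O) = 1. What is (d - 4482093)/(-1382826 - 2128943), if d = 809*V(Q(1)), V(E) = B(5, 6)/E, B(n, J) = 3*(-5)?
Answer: 4494228/3511769 ≈ 1.2798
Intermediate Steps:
B(n, J) = -15
V(E) = -15/E
d = -12135 (d = 809*(-15/1) = 809*(-15*1) = 809*(-15) = -12135)
(d - 4482093)/(-1382826 - 2128943) = (-12135 - 4482093)/(-1382826 - 2128943) = -4494228/(-3511769) = -4494228*(-1/3511769) = 4494228/3511769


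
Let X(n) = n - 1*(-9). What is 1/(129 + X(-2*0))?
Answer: 1/138 ≈ 0.0072464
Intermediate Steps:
X(n) = 9 + n (X(n) = n + 9 = 9 + n)
1/(129 + X(-2*0)) = 1/(129 + (9 - 2*0)) = 1/(129 + (9 + 0)) = 1/(129 + 9) = 1/138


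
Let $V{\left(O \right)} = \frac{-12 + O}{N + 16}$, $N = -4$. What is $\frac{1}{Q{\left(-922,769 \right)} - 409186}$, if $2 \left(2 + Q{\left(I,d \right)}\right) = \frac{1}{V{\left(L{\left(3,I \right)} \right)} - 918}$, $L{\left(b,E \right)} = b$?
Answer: $- \frac{3675}{1503765902} \approx -2.4439 \cdot 10^{-6}$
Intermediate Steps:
$V{\left(O \right)} = -1 + \frac{O}{12}$ ($V{\left(O \right)} = \frac{-12 + O}{-4 + 16} = \frac{-12 + O}{12} = \left(-12 + O\right) \frac{1}{12} = -1 + \frac{O}{12}$)
$Q{\left(I,d \right)} = - \frac{7352}{3675}$ ($Q{\left(I,d \right)} = -2 + \frac{1}{2 \left(\left(-1 + \frac{1}{12} \cdot 3\right) - 918\right)} = -2 + \frac{1}{2 \left(\left(-1 + \frac{1}{4}\right) - 918\right)} = -2 + \frac{1}{2 \left(- \frac{3}{4} - 918\right)} = -2 + \frac{1}{2 \left(- \frac{3675}{4}\right)} = -2 + \frac{1}{2} \left(- \frac{4}{3675}\right) = -2 - \frac{2}{3675} = - \frac{7352}{3675}$)
$\frac{1}{Q{\left(-922,769 \right)} - 409186} = \frac{1}{- \frac{7352}{3675} - 409186} = \frac{1}{- \frac{1503765902}{3675}} = - \frac{3675}{1503765902}$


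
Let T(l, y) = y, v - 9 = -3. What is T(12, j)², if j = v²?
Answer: 1296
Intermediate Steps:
v = 6 (v = 9 - 3 = 6)
j = 36 (j = 6² = 36)
T(12, j)² = 36² = 1296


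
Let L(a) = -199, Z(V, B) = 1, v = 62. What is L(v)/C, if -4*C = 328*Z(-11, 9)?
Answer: 199/82 ≈ 2.4268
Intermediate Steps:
C = -82 ≈ -82.000
L(v)/C = -199/(-82) = -199*(-1/82) = 199/82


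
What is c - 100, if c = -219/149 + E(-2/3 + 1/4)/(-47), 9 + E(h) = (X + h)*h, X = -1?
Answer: -102144953/1008432 ≈ -101.29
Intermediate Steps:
E(h) = -9 + h*(-1 + h) (E(h) = -9 + (-1 + h)*h = -9 + h*(-1 + h))
c = -1301753/1008432 (c = -219/149 + (-9 + (-2/3 + 1/4)² - (-2/3 + 1/4))/(-47) = -219*1/149 + (-9 + (-2*⅓ + 1*(¼))² - (-2*⅓ + 1*(¼)))*(-1/47) = -219/149 + (-9 + (-⅔ + ¼)² - (-⅔ + ¼))*(-1/47) = -219/149 + (-9 + (-5/12)² - 1*(-5/12))*(-1/47) = -219/149 + (-9 + 25/144 + 5/12)*(-1/47) = -219/149 - 1211/144*(-1/47) = -219/149 + 1211/6768 = -1301753/1008432 ≈ -1.2909)
c - 100 = -1301753/1008432 - 100 = -102144953/1008432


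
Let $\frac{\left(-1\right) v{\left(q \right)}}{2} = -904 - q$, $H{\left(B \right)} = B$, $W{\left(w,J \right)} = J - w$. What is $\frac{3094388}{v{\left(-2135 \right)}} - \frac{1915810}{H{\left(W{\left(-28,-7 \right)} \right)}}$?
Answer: $- \frac{2390853184}{25851} \approx -92486.0$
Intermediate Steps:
$v{\left(q \right)} = 1808 + 2 q$ ($v{\left(q \right)} = - 2 \left(-904 - q\right) = 1808 + 2 q$)
$\frac{3094388}{v{\left(-2135 \right)}} - \frac{1915810}{H{\left(W{\left(-28,-7 \right)} \right)}} = \frac{3094388}{1808 + 2 \left(-2135\right)} - \frac{1915810}{-7 - -28} = \frac{3094388}{1808 - 4270} - \frac{1915810}{-7 + 28} = \frac{3094388}{-2462} - \frac{1915810}{21} = 3094388 \left(- \frac{1}{2462}\right) - \frac{1915810}{21} = - \frac{1547194}{1231} - \frac{1915810}{21} = - \frac{2390853184}{25851}$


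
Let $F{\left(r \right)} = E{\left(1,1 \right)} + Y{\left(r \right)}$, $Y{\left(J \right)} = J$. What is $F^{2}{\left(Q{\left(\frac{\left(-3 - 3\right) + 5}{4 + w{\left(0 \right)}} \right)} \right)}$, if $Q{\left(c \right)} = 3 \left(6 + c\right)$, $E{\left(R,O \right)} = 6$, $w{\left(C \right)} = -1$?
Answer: $529$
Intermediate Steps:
$Q{\left(c \right)} = 18 + 3 c$
$F{\left(r \right)} = 6 + r$
$F^{2}{\left(Q{\left(\frac{\left(-3 - 3\right) + 5}{4 + w{\left(0 \right)}} \right)} \right)} = \left(6 + \left(18 + 3 \frac{\left(-3 - 3\right) + 5}{4 - 1}\right)\right)^{2} = \left(6 + \left(18 + 3 \frac{-6 + 5}{3}\right)\right)^{2} = \left(6 + \left(18 + 3 \left(\left(-1\right) \frac{1}{3}\right)\right)\right)^{2} = \left(6 + \left(18 + 3 \left(- \frac{1}{3}\right)\right)\right)^{2} = \left(6 + \left(18 - 1\right)\right)^{2} = \left(6 + 17\right)^{2} = 23^{2} = 529$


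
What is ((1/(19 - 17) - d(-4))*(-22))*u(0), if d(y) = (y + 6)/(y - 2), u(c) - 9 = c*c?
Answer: -165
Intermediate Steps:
u(c) = 9 + c² (u(c) = 9 + c*c = 9 + c²)
d(y) = (6 + y)/(-2 + y)
((1/(19 - 17) - d(-4))*(-22))*u(0) = ((1/(19 - 17) - (6 - 4)/(-2 - 4))*(-22))*(9 + 0²) = ((1/2 - 2/(-6))*(-22))*(9 + 0) = ((½ - (-1)*2/6)*(-22))*9 = ((½ - 1*(-⅓))*(-22))*9 = ((½ + ⅓)*(-22))*9 = ((⅚)*(-22))*9 = -55/3*9 = -165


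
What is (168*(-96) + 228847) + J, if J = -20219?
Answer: 192500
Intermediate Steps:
(168*(-96) + 228847) + J = (168*(-96) + 228847) - 20219 = (-16128 + 228847) - 20219 = 212719 - 20219 = 192500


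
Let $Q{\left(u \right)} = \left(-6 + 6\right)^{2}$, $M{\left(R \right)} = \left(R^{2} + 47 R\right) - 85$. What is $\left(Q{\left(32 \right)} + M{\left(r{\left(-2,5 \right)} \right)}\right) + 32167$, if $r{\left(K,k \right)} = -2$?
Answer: $31992$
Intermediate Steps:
$M{\left(R \right)} = -85 + R^{2} + 47 R$
$Q{\left(u \right)} = 0$ ($Q{\left(u \right)} = 0^{2} = 0$)
$\left(Q{\left(32 \right)} + M{\left(r{\left(-2,5 \right)} \right)}\right) + 32167 = \left(0 + \left(-85 + \left(-2\right)^{2} + 47 \left(-2\right)\right)\right) + 32167 = \left(0 - 175\right) + 32167 = -175 + 32167 = 31992$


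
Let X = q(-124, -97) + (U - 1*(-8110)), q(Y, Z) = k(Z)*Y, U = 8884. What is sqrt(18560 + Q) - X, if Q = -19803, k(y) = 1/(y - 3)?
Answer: -424881/25 + I*sqrt(1243) ≈ -16995.0 + 35.256*I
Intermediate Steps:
k(y) = 1/(-3 + y)
q(Y, Z) = Y/(-3 + Z)
X = 424881/25 (X = -124/(-3 - 97) + (8884 - 1*(-8110)) = -124/(-100) + (8884 + 8110) = -124*(-1/100) + 16994 = 31/25 + 16994 = 424881/25 ≈ 16995.)
sqrt(18560 + Q) - X = sqrt(18560 - 19803) - 1*424881/25 = sqrt(-1243) - 424881/25 = I*sqrt(1243) - 424881/25 = -424881/25 + I*sqrt(1243)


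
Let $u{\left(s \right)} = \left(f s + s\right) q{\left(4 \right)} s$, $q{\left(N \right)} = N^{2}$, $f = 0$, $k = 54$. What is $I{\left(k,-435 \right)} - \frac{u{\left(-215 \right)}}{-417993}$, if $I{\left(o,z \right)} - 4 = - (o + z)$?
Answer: $\frac{161666905}{417993} \approx 386.77$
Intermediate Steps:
$u{\left(s \right)} = 16 s^{2}$ ($u{\left(s \right)} = \left(0 s + s\right) 4^{2} s = \left(0 + s\right) 16 s = s 16 s = 16 s s = 16 s^{2}$)
$I{\left(o,z \right)} = 4 - o - z$ ($I{\left(o,z \right)} = 4 - \left(o + z\right) = 4 - o - z$)
$I{\left(k,-435 \right)} - \frac{u{\left(-215 \right)}}{-417993} = \left(4 - 54 - -435\right) - \frac{16 \left(-215\right)^{2}}{-417993} = \left(4 - 54 + 435\right) - 16 \cdot 46225 \left(- \frac{1}{417993}\right) = 385 - 739600 \left(- \frac{1}{417993}\right) = 385 - - \frac{739600}{417993} = 385 + \frac{739600}{417993} = \frac{161666905}{417993}$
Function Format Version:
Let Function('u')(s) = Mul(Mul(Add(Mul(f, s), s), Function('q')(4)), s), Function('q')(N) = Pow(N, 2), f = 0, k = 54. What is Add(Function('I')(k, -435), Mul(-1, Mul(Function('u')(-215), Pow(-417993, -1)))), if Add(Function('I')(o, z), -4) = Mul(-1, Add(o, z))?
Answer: Rational(161666905, 417993) ≈ 386.77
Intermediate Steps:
Function('u')(s) = Mul(16, Pow(s, 2)) (Function('u')(s) = Mul(Mul(Add(Mul(0, s), s), Pow(4, 2)), s) = Mul(Mul(Add(0, s), 16), s) = Mul(Mul(s, 16), s) = Mul(Mul(16, s), s) = Mul(16, Pow(s, 2)))
Function('I')(o, z) = Add(4, Mul(-1, o), Mul(-1, z)) (Function('I')(o, z) = Add(4, Mul(-1, Add(o, z))) = Add(4, Add(Mul(-1, o), Mul(-1, z))) = Add(4, Mul(-1, o), Mul(-1, z)))
Add(Function('I')(k, -435), Mul(-1, Mul(Function('u')(-215), Pow(-417993, -1)))) = Add(Add(4, Mul(-1, 54), Mul(-1, -435)), Mul(-1, Mul(Mul(16, Pow(-215, 2)), Pow(-417993, -1)))) = Add(Add(4, -54, 435), Mul(-1, Mul(Mul(16, 46225), Rational(-1, 417993)))) = Add(385, Mul(-1, Mul(739600, Rational(-1, 417993)))) = Add(385, Mul(-1, Rational(-739600, 417993))) = Add(385, Rational(739600, 417993)) = Rational(161666905, 417993)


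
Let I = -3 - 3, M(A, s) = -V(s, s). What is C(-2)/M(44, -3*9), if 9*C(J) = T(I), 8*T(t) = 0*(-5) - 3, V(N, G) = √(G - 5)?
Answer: -I*√2/192 ≈ -0.0073657*I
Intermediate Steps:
V(N, G) = √(-5 + G)
M(A, s) = -√(-5 + s)
I = -6
T(t) = -3/8 (T(t) = (0*(-5) - 3)/8 = (0 - 3)/8 = (⅛)*(-3) = -3/8)
C(J) = -1/24 (C(J) = (⅑)*(-3/8) = -1/24)
C(-2)/M(44, -3*9) = -(-1/√(-5 - 3*9))/24 = -(-1/√(-5 - 27))/24 = -I*√2/8/24 = -I*√2/192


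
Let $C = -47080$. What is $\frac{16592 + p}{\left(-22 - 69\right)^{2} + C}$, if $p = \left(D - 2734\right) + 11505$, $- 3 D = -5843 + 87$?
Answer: $- \frac{81845}{116397} \approx -0.70315$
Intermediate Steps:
$D = \frac{5756}{3}$ ($D = - \frac{-5843 + 87}{3} = \left(- \frac{1}{3}\right) \left(-5756\right) = \frac{5756}{3} \approx 1918.7$)
$p = \frac{32069}{3}$ ($p = \left(\frac{5756}{3} - 2734\right) + 11505 = - \frac{2446}{3} + 11505 = \frac{32069}{3} \approx 10690.0$)
$\frac{16592 + p}{\left(-22 - 69\right)^{2} + C} = \frac{16592 + \frac{32069}{3}}{\left(-22 - 69\right)^{2} - 47080} = \frac{81845}{3 \left(\left(-91\right)^{2} - 47080\right)} = \frac{81845}{3 \left(8281 - 47080\right)} = \frac{81845}{3 \left(-38799\right)} = \frac{81845}{3} \left(- \frac{1}{38799}\right) = - \frac{81845}{116397}$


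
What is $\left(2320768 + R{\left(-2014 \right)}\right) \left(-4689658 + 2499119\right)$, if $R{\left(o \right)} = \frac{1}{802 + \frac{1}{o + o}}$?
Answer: $- \frac{16422770096318799252}{3230455} \approx -5.0837 \cdot 10^{12}$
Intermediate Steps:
$R{\left(o \right)} = \frac{1}{802 + \frac{1}{2 o}}$
$\left(2320768 + R{\left(-2014 \right)}\right) \left(-4689658 + 2499119\right) = \left(2320768 + 2 \left(-2014\right) \frac{1}{1 + 1604 \left(-2014\right)}\right) \left(-4689658 + 2499119\right) = \left(2320768 + 2 \left(-2014\right) \frac{1}{1 - 3230456}\right) \left(-2190539\right) = \left(2320768 + 2 \left(-2014\right) \frac{1}{-3230455}\right) \left(-2190539\right) = \left(2320768 + 2 \left(-2014\right) \left(- \frac{1}{3230455}\right)\right) \left(-2190539\right) = \left(2320768 + \frac{4028}{3230455}\right) \left(-2190539\right) = \frac{7497136593468}{3230455} \left(-2190539\right) = - \frac{16422770096318799252}{3230455}$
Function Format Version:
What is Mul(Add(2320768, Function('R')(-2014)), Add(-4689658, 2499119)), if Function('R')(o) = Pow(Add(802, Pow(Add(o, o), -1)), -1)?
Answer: Rational(-16422770096318799252, 3230455) ≈ -5.0837e+12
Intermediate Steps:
Function('R')(o) = Pow(Add(802, Mul(Rational(1, 2), Pow(o, -1))), -1) (Function('R')(o) = Pow(Add(802, Pow(Mul(2, o), -1)), -1) = Pow(Add(802, Mul(Rational(1, 2), Pow(o, -1))), -1))
Mul(Add(2320768, Function('R')(-2014)), Add(-4689658, 2499119)) = Mul(Add(2320768, Mul(2, -2014, Pow(Add(1, Mul(1604, -2014)), -1))), Add(-4689658, 2499119)) = Mul(Add(2320768, Mul(2, -2014, Pow(Add(1, -3230456), -1))), -2190539) = Mul(Add(2320768, Mul(2, -2014, Pow(-3230455, -1))), -2190539) = Mul(Add(2320768, Mul(2, -2014, Rational(-1, 3230455))), -2190539) = Mul(Add(2320768, Rational(4028, 3230455)), -2190539) = Mul(Rational(7497136593468, 3230455), -2190539) = Rational(-16422770096318799252, 3230455)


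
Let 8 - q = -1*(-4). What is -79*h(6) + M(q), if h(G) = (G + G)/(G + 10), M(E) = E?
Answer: -221/4 ≈ -55.250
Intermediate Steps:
q = 4 (q = 8 - (-1)*(-4) = 8 - 1*4 = 8 - 4 = 4)
h(G) = 2*G/(10 + G) (h(G) = (2*G)/(10 + G) = 2*G/(10 + G))
-79*h(6) + M(q) = -158*6/(10 + 6) + 4 = -158*6/16 + 4 = -79*3/4 + 4 = -237/4 + 4 = -221/4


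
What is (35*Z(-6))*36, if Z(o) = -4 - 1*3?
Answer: -8820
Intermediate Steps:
Z(o) = -7 (Z(o) = -4 - 3 = -7)
(35*Z(-6))*36 = (35*(-7))*36 = -245*36 = -8820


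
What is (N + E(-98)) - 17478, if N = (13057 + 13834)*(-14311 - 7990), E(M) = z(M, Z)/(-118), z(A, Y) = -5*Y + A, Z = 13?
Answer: -70766212779/118 ≈ -5.9971e+8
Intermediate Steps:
z(A, Y) = A - 5*Y
E(M) = 65/118 - M/118 (E(M) = (M - 5*13)/(-118) = (M - 65)*(-1/118) = (-65 + M)*(-1/118) = 65/118 - M/118)
N = -599696191 (N = 26891*(-22301) = -599696191)
(N + E(-98)) - 17478 = (-599696191 + (65/118 - 1/118*(-98))) - 17478 = (-599696191 + (65/118 + 49/59)) - 17478 = (-599696191 + 163/118) - 17478 = -70764150375/118 - 17478 = -70766212779/118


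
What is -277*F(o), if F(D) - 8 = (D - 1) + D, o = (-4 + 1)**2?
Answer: -6925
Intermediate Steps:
o = 9 (o = (-3)**2 = 9)
F(D) = 7 + 2*D (F(D) = 8 + ((D - 1) + D) = 8 + ((-1 + D) + D) = 8 + (-1 + 2*D) = 7 + 2*D)
-277*F(o) = -277*(7 + 2*9) = -277*(7 + 18) = -277*25 = -6925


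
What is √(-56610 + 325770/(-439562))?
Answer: I*√2734507574500395/219781 ≈ 237.93*I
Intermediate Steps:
√(-56610 + 325770/(-439562)) = √(-56610 + 325770*(-1/439562)) = √(-56610 - 162885/219781) = √(-12441965295/219781) = I*√2734507574500395/219781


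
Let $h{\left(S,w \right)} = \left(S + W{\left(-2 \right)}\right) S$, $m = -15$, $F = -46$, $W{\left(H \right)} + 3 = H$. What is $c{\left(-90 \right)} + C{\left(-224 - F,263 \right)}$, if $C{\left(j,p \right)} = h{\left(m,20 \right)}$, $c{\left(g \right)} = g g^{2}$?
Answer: $-728700$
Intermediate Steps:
$W{\left(H \right)} = -3 + H$
$c{\left(g \right)} = g^{3}$
$h{\left(S,w \right)} = S \left(-5 + S\right)$ ($h{\left(S,w \right)} = \left(S - 5\right) S = \left(-5 + S\right) S = S \left(-5 + S\right)$)
$C{\left(j,p \right)} = 300$ ($C{\left(j,p \right)} = - 15 \left(-5 - 15\right) = \left(-15\right) \left(-20\right) = 300$)
$c{\left(-90 \right)} + C{\left(-224 - F,263 \right)} = \left(-90\right)^{3} + 300 = -729000 + 300 = -728700$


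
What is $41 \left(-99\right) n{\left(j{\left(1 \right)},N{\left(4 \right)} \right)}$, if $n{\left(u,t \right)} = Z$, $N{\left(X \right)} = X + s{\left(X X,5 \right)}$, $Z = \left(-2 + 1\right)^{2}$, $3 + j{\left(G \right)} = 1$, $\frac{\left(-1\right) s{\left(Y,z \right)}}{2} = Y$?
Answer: $-4059$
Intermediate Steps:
$s{\left(Y,z \right)} = - 2 Y$
$j{\left(G \right)} = -2$ ($j{\left(G \right)} = -3 + 1 = -2$)
$Z = 1$ ($Z = \left(-1\right)^{2} = 1$)
$N{\left(X \right)} = X - 2 X^{2}$ ($N{\left(X \right)} = X - 2 X X = X - 2 X^{2}$)
$n{\left(u,t \right)} = 1$
$41 \left(-99\right) n{\left(j{\left(1 \right)},N{\left(4 \right)} \right)} = 41 \left(-99\right) 1 = \left(-4059\right) 1 = -4059$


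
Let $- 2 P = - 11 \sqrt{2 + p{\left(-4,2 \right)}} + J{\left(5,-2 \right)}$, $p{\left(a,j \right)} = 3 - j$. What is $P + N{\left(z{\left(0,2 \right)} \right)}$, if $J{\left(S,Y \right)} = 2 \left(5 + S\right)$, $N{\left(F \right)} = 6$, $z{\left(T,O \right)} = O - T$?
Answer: $-4 + \frac{11 \sqrt{3}}{2} \approx 5.5263$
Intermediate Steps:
$J{\left(S,Y \right)} = 10 + 2 S$
$P = -10 + \frac{11 \sqrt{3}}{2}$ ($P = - \frac{- 11 \sqrt{2 + \left(3 - 2\right)} + \left(10 + 2 \cdot 5\right)}{2} = - \frac{- 11 \sqrt{2 + \left(3 - 2\right)} + \left(10 + 10\right)}{2} = - \frac{- 11 \sqrt{2 + 1} + 20}{2} = - \frac{- 11 \sqrt{3} + 20}{2} = - \frac{20 - 11 \sqrt{3}}{2} = -10 + \frac{11 \sqrt{3}}{2} \approx -0.47372$)
$P + N{\left(z{\left(0,2 \right)} \right)} = \left(-10 + \frac{11 \sqrt{3}}{2}\right) + 6 = -4 + \frac{11 \sqrt{3}}{2}$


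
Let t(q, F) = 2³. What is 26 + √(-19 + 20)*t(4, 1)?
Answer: 34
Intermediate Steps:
t(q, F) = 8
26 + √(-19 + 20)*t(4, 1) = 26 + √(-19 + 20)*8 = 26 + √1*8 = 26 + 1*8 = 26 + 8 = 34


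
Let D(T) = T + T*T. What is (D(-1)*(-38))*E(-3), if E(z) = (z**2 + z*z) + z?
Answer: 0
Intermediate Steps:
E(z) = z + 2*z**2 (E(z) = (z**2 + z**2) + z = 2*z**2 + z = z + 2*z**2)
D(T) = T + T**2
(D(-1)*(-38))*E(-3) = (-(1 - 1)*(-38))*(-3*(1 + 2*(-3))) = (-1*0*(-38))*(-3*(1 - 6)) = (0*(-38))*(-3*(-5)) = 0*15 = 0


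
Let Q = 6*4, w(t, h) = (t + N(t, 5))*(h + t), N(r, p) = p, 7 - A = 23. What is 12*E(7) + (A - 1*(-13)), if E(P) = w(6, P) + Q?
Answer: 2001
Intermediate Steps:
A = -16 (A = 7 - 1*23 = 7 - 23 = -16)
w(t, h) = (5 + t)*(h + t) (w(t, h) = (t + 5)*(h + t) = (5 + t)*(h + t))
Q = 24
E(P) = 90 + 11*P (E(P) = (6**2 + 5*P + 5*6 + P*6) + 24 = (36 + 5*P + 30 + 6*P) + 24 = (66 + 11*P) + 24 = 90 + 11*P)
12*E(7) + (A - 1*(-13)) = 12*(90 + 11*7) + (-16 - 1*(-13)) = 12*(90 + 77) + (-16 + 13) = 12*167 - 3 = 2004 - 3 = 2001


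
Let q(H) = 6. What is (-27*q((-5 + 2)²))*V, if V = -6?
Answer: 972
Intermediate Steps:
(-27*q((-5 + 2)²))*V = -27*6*(-6) = -162*(-6) = 972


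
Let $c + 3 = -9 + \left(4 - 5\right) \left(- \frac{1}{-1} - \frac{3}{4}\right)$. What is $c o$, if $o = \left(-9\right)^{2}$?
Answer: $- \frac{3969}{4} \approx -992.25$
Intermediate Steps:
$o = 81$
$c = - \frac{49}{4}$ ($c = -3 - \left(9 - \left(4 - 5\right) \left(- \frac{1}{-1} - \frac{3}{4}\right)\right) = -3 - \left(9 + 1 - \frac{3}{4}\right) = -3 - \frac{37}{4} = - \frac{49}{4} \approx -12.25$)
$c o = \left(- \frac{49}{4}\right) 81 = - \frac{3969}{4}$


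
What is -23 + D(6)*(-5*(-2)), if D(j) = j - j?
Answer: -23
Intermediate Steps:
D(j) = 0
-23 + D(6)*(-5*(-2)) = -23 + 0*(-5*(-2)) = -23 + 0*10 = -23 + 0 = -23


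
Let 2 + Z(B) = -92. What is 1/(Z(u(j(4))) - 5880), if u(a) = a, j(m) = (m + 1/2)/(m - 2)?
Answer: -1/5974 ≈ -0.00016739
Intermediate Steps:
j(m) = (½ + m)/(-2 + m) (j(m) = (m + ½)/(-2 + m) = (½ + m)/(-2 + m))
Z(B) = -94 (Z(B) = -2 - 92 = -94)
1/(Z(u(j(4))) - 5880) = 1/(-94 - 5880) = 1/(-5974) = -1/5974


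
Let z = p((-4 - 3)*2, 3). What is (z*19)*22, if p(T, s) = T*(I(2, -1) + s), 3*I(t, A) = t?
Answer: -64372/3 ≈ -21457.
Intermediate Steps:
I(t, A) = t/3
p(T, s) = T*(2/3 + s) (p(T, s) = T*((1/3)*2 + s) = T*(2/3 + s))
z = -154/3 (z = ((-4 - 3)*2)*(2 + 3*3)/3 = (-7*2)*(2 + 9)/3 = (1/3)*(-14)*11 = -154/3 ≈ -51.333)
(z*19)*22 = -154/3*19*22 = -2926/3*22 = -64372/3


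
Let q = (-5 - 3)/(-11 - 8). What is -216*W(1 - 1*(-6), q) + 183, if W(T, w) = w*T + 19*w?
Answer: -41451/19 ≈ -2181.6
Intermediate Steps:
q = 8/19 (q = -8/(-19) = -8*(-1/19) = 8/19 ≈ 0.42105)
W(T, w) = 19*w + T*w (W(T, w) = T*w + 19*w = 19*w + T*w)
-216*W(1 - 1*(-6), q) + 183 = -1728*(19 + (1 - 1*(-6)))/19 + 183 = -1728*(19 + (1 + 6))/19 + 183 = -1728*(19 + 7)/19 + 183 = -1728*26/19 + 183 = -216*208/19 + 183 = -44928/19 + 183 = -41451/19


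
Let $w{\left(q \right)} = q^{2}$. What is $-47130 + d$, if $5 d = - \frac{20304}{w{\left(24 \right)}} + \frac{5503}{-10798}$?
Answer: $- \frac{1017973933}{21596} \approx -47137.0$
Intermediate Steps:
$d = - \frac{154453}{21596}$ ($d = \frac{- \frac{20304}{24^{2}} + \frac{5503}{-10798}}{5} = \frac{- \frac{20304}{576} + 5503 \left(- \frac{1}{10798}\right)}{5} = \frac{\left(-20304\right) \frac{1}{576} - \frac{5503}{10798}}{5} = \frac{- \frac{141}{4} - \frac{5503}{10798}}{5} = \frac{1}{5} \left(- \frac{772265}{21596}\right) = - \frac{154453}{21596} \approx -7.1519$)
$-47130 + d = -47130 - \frac{154453}{21596} = - \frac{1017973933}{21596}$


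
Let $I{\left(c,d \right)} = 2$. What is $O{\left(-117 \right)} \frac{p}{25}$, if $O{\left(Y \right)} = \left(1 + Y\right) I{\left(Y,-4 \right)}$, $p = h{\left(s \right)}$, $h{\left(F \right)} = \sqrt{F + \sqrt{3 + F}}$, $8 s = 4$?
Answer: $- \frac{116 \sqrt{2 + 2 \sqrt{14}}}{25} \approx -14.289$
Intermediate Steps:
$s = \frac{1}{2}$ ($s = \frac{1}{8} \cdot 4 = \frac{1}{2} \approx 0.5$)
$p = \sqrt{\frac{1}{2} + \frac{\sqrt{14}}{2}}$ ($p = \sqrt{\frac{1}{2} + \sqrt{3 + \frac{1}{2}}} = \sqrt{\frac{1}{2} + \sqrt{\frac{7}{2}}} = \sqrt{\frac{1}{2} + \frac{\sqrt{14}}{2}} \approx 1.5397$)
$O{\left(Y \right)} = 2 + 2 Y$ ($O{\left(Y \right)} = \left(1 + Y\right) 2 = 2 + 2 Y$)
$O{\left(-117 \right)} \frac{p}{25} = \left(2 + 2 \left(-117\right)\right) \frac{\frac{1}{2} \sqrt{2 + 2 \sqrt{14}}}{25} = \left(2 - 234\right) \frac{\sqrt{2 + 2 \sqrt{14}}}{2} \cdot \frac{1}{25} = - 232 \frac{\sqrt{2 + 2 \sqrt{14}}}{50} = - \frac{116 \sqrt{2 + 2 \sqrt{14}}}{25}$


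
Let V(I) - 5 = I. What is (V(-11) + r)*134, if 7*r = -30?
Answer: -9648/7 ≈ -1378.3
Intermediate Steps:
r = -30/7 (r = (1/7)*(-30) = -30/7 ≈ -4.2857)
V(I) = 5 + I
(V(-11) + r)*134 = ((5 - 11) - 30/7)*134 = (-6 - 30/7)*134 = -72/7*134 = -9648/7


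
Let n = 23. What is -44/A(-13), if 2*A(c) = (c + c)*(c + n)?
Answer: 22/65 ≈ 0.33846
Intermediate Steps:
A(c) = c*(23 + c) (A(c) = ((c + c)*(c + 23))/2 = ((2*c)*(23 + c))/2 = (2*c*(23 + c))/2 = c*(23 + c))
-44/A(-13) = -44*(-1/(13*(23 - 13))) = -44/((-13*10)) = -44/(-130) = -44*(-1/130) = 22/65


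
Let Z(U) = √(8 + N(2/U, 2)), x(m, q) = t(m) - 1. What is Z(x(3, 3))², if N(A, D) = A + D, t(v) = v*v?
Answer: 41/4 ≈ 10.250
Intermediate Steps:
t(v) = v²
x(m, q) = -1 + m² (x(m, q) = m² - 1 = -1 + m²)
Z(U) = √(10 + 2/U) (Z(U) = √(8 + (2/U + 2)) = √(8 + (2 + 2/U)) = √(10 + 2/U))
Z(x(3, 3))² = (√(10 + 2/(-1 + 3²)))² = (√(10 + 2/(-1 + 9)))² = (√(10 + 2/8))² = (√(10 + 2*(⅛)))² = (√(10 + ¼))² = (√(41/4))² = (√41/2)² = 41/4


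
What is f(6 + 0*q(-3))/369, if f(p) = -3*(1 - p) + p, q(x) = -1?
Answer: 7/123 ≈ 0.056911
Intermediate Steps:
f(p) = -3 + 4*p (f(p) = (-3 + 3*p) + p = -3 + 4*p)
f(6 + 0*q(-3))/369 = (-3 + 4*(6 + 0*(-1)))/369 = (-3 + 4*(6 + 0))/369 = (-3 + 4*6)/369 = (-3 + 24)/369 = (1/369)*21 = 7/123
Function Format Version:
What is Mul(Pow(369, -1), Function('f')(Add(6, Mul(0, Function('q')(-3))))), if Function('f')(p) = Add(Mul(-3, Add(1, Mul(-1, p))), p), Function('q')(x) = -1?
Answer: Rational(7, 123) ≈ 0.056911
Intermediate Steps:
Function('f')(p) = Add(-3, Mul(4, p)) (Function('f')(p) = Add(Add(-3, Mul(3, p)), p) = Add(-3, Mul(4, p)))
Mul(Pow(369, -1), Function('f')(Add(6, Mul(0, Function('q')(-3))))) = Mul(Pow(369, -1), Add(-3, Mul(4, Add(6, Mul(0, -1))))) = Mul(Rational(1, 369), Add(-3, Mul(4, Add(6, 0)))) = Mul(Rational(1, 369), Add(-3, Mul(4, 6))) = Mul(Rational(1, 369), Add(-3, 24)) = Mul(Rational(1, 369), 21) = Rational(7, 123)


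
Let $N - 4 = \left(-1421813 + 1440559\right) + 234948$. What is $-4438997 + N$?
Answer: $-4185299$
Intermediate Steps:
$N = 253698$ ($N = 4 + \left(\left(-1421813 + 1440559\right) + 234948\right) = 4 + \left(18746 + 234948\right) = 4 + 253694 = 253698$)
$-4438997 + N = -4438997 + 253698 = -4185299$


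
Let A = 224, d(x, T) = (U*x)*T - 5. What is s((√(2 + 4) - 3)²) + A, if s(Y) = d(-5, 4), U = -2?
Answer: 259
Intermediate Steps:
d(x, T) = -5 - 2*T*x (d(x, T) = (-2*x)*T - 5 = -2*T*x - 5 = -5 - 2*T*x)
s(Y) = 35 (s(Y) = -5 - 2*4*(-5) = -5 + 40 = 35)
s((√(2 + 4) - 3)²) + A = 35 + 224 = 259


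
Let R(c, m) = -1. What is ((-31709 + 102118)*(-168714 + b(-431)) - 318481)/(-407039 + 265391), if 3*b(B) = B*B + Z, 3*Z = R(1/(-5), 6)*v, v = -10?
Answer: 33837639863/637416 ≈ 53086.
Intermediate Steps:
Z = 10/3 (Z = (-1*(-10))/3 = (1/3)*10 = 10/3 ≈ 3.3333)
b(B) = 10/9 + B**2/3 (b(B) = (B*B + 10/3)/3 = (B**2 + 10/3)/3 = (10/3 + B**2)/3 = 10/9 + B**2/3)
((-31709 + 102118)*(-168714 + b(-431)) - 318481)/(-407039 + 265391) = ((-31709 + 102118)*(-168714 + (10/9 + (1/3)*(-431)**2)) - 318481)/(-407039 + 265391) = (70409*(-168714 + (10/9 + (1/3)*185761)) - 318481)/(-141648) = (70409*(-168714 + (10/9 + 185761/3)) - 318481)*(-1/141648) = (70409*(-168714 + 557293/9) - 318481)*(-1/141648) = (70409*(-961133/9) - 318481)*(-1/141648) = (-67672413397/9 - 318481)*(-1/141648) = -67675279726/9*(-1/141648) = 33837639863/637416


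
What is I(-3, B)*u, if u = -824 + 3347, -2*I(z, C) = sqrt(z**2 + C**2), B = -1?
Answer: -2523*sqrt(10)/2 ≈ -3989.2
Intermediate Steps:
I(z, C) = -sqrt(C**2 + z**2)/2 (I(z, C) = -sqrt(z**2 + C**2)/2 = -sqrt(C**2 + z**2)/2)
u = 2523
I(-3, B)*u = -sqrt((-1)**2 + (-3)**2)/2*2523 = -sqrt(1 + 9)/2*2523 = -sqrt(10)/2*2523 = -2523*sqrt(10)/2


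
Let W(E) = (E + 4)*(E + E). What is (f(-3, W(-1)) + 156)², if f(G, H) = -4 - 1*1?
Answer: 22801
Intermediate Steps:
W(E) = 2*E*(4 + E) (W(E) = (4 + E)*(2*E) = 2*E*(4 + E))
f(G, H) = -5 (f(G, H) = -4 - 1 = -5)
(f(-3, W(-1)) + 156)² = (-5 + 156)² = 151² = 22801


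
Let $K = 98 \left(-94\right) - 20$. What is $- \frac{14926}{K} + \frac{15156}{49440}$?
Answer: $\frac{1143049}{594310} \approx 1.9233$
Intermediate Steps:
$K = -9232$ ($K = -9212 - 20 = -9232$)
$- \frac{14926}{K} + \frac{15156}{49440} = - \frac{14926}{-9232} + \frac{15156}{49440} = \left(-14926\right) \left(- \frac{1}{9232}\right) + 15156 \cdot \frac{1}{49440} = \frac{7463}{4616} + \frac{1263}{4120} = \frac{1143049}{594310}$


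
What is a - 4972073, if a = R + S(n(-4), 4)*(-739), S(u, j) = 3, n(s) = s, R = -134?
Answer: -4974424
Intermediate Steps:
a = -2351 (a = -134 + 3*(-739) = -134 - 2217 = -2351)
a - 4972073 = -2351 - 4972073 = -4974424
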